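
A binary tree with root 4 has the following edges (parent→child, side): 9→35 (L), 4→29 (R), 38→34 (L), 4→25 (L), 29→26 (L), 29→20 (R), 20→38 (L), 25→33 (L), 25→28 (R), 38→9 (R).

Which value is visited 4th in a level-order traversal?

33

Level-order visits nodes level by level from the root, left to right within each level.
Level 0: 4
Level 1: 25, 29
Level 2: 33, 28, 26, 20
Level 3: 38
Level 4: 34, 9
Level 5: 35
Full level-order sequence: 4, 25, 29, 33, 28, 26, 20, 38, 34, 9, 35.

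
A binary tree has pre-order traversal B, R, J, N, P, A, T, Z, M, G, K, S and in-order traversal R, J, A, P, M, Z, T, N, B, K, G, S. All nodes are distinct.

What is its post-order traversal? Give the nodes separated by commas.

The first element of pre-order is the root; it splits in-order into left and right subtrees.
Root B: left subtree has 8 nodes {R, J, A, P, M, Z, T, N}, right has 3 {K, G, S}.
  Root R: left subtree has 0 nodes { }, right has 7 {J, A, P, M, Z, T, N}.
    Root J: left subtree has 0 nodes { }, right has 6 {A, P, M, Z, T, N}.
      Root N: left subtree has 5 nodes {A, P, M, Z, T}, right has 0 { }.
        Root P: left subtree has 1 node {A}, right has 3 {M, Z, T}.
          Root T: left subtree has 2 nodes {M, Z}, right has 0 { }.
            Root Z: left subtree has 1 node {M}, right has 0 { }.
  Root G: left subtree has 1 node {K}, right has 1 {S}.

A, M, Z, T, P, N, J, R, K, S, G, B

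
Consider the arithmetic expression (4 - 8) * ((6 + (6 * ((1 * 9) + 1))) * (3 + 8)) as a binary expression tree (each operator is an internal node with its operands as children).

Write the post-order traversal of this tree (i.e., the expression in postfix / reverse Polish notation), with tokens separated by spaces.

Post-order on an expression tree gives postfix notation: for each operator, emit left operand, right operand, then the operator.

4 8 - 6 6 1 9 * 1 + * + 3 8 + * *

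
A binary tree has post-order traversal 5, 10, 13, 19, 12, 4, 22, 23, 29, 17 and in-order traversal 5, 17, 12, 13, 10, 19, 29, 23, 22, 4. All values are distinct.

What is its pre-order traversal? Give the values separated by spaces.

The last element of post-order is the root; it splits in-order into left and right subtrees.
Root 17: left subtree has 1 node {5}, right has 8 {12, 13, 10, 19, 29, 23, 22, 4}.
  Root 29: left subtree has 4 nodes {12, 13, 10, 19}, right has 3 {23, 22, 4}.
    Root 12: left subtree has 0 nodes { }, right has 3 {13, 10, 19}.
      Root 19: left subtree has 2 nodes {13, 10}, right has 0 { }.
        Root 13: left subtree has 0 nodes { }, right has 1 {10}.
    Root 23: left subtree has 0 nodes { }, right has 2 {22, 4}.
      Root 22: left subtree has 0 nodes { }, right has 1 {4}.

17 5 29 12 19 13 10 23 22 4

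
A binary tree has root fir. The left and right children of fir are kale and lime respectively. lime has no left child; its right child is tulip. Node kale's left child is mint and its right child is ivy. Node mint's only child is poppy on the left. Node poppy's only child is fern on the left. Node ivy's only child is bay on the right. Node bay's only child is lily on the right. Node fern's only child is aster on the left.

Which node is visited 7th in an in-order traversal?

bay

In-order visits the left subtree, then the node, then the right subtree.
At fir: go left to kale.
  At kale: go left to mint.
    At mint: go left to poppy.
      At poppy: go left to fern.
        At fern: go left to aster.
          aster is a leaf — visit aster.
        Visit fern.
        At fern: no right child.
      Visit poppy.
      At poppy: no right child.
    Visit mint.
    At mint: no right child.
  Visit kale.
  At kale: go right to ivy.
    At ivy: no left child.
    Visit ivy.
    At ivy: go right to bay.
      At bay: no left child.
      Visit bay.
      At bay: go right to lily.
        lily is a leaf — visit lily.
Visit fir.
At fir: go right to lime.
  At lime: no left child.
  Visit lime.
  At lime: go right to tulip.
    tulip is a leaf — visit tulip.
Full in-order sequence: aster, fern, poppy, mint, kale, ivy, bay, lily, fir, lime, tulip.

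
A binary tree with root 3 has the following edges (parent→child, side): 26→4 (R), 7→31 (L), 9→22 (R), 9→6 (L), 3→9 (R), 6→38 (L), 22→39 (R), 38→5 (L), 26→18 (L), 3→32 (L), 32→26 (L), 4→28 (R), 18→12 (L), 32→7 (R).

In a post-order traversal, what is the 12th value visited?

39

Post-order visits the left subtree, then the right subtree, then the node.
At 3: go left to 32.
  At 32: go left to 26.
    At 26: go left to 18.
      At 18: go left to 12.
        12 is a leaf — visit 12.
      At 18: no right child.
      Visit 18.
    At 26: go right to 4.
      At 4: no left child.
      At 4: go right to 28.
        28 is a leaf — visit 28.
      Visit 4.
    Visit 26.
  At 32: go right to 7.
    At 7: go left to 31.
      31 is a leaf — visit 31.
    At 7: no right child.
    Visit 7.
  Visit 32.
At 3: go right to 9.
  At 9: go left to 6.
    At 6: go left to 38.
      At 38: go left to 5.
        5 is a leaf — visit 5.
      At 38: no right child.
      Visit 38.
    At 6: no right child.
    Visit 6.
  At 9: go right to 22.
    At 22: no left child.
    At 22: go right to 39.
      39 is a leaf — visit 39.
    Visit 22.
  Visit 9.
Visit 3.
Full post-order sequence: 12, 18, 28, 4, 26, 31, 7, 32, 5, 38, 6, 39, 22, 9, 3.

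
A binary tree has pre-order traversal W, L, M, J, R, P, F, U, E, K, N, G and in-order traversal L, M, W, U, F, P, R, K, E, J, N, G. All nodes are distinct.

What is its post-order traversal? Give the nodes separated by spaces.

The first element of pre-order is the root; it splits in-order into left and right subtrees.
Root W: left subtree has 2 nodes {L, M}, right has 9 {U, F, P, R, K, E, J, N, G}.
  Root L: left subtree has 0 nodes { }, right has 1 {M}.
  Root J: left subtree has 6 nodes {U, F, P, R, K, E}, right has 2 {N, G}.
    Root R: left subtree has 3 nodes {U, F, P}, right has 2 {K, E}.
      Root P: left subtree has 2 nodes {U, F}, right has 0 { }.
        Root F: left subtree has 1 node {U}, right has 0 { }.
      Root E: left subtree has 1 node {K}, right has 0 { }.
    Root N: left subtree has 0 nodes { }, right has 1 {G}.

M L U F P K E R G N J W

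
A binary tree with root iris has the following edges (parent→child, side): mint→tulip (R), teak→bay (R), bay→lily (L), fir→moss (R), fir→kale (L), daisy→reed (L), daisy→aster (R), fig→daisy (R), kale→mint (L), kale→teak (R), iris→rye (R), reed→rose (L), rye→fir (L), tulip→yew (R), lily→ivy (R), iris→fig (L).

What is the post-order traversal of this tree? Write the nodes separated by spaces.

Post-order visits the left subtree, then the right subtree, then the node.
At iris: go left to fig.
  At fig: no left child.
  At fig: go right to daisy.
    At daisy: go left to reed.
      At reed: go left to rose.
        rose is a leaf — visit rose.
      At reed: no right child.
      Visit reed.
    At daisy: go right to aster.
      aster is a leaf — visit aster.
    Visit daisy.
  Visit fig.
At iris: go right to rye.
  At rye: go left to fir.
    At fir: go left to kale.
      At kale: go left to mint.
        At mint: no left child.
        At mint: go right to tulip.
          At tulip: no left child.
          At tulip: go right to yew.
            yew is a leaf — visit yew.
          Visit tulip.
        Visit mint.
      At kale: go right to teak.
        At teak: no left child.
        At teak: go right to bay.
          At bay: go left to lily.
            At lily: no left child.
            At lily: go right to ivy.
              ivy is a leaf — visit ivy.
            Visit lily.
          At bay: no right child.
          Visit bay.
        Visit teak.
      Visit kale.
    At fir: go right to moss.
      moss is a leaf — visit moss.
    Visit fir.
  At rye: no right child.
  Visit rye.
Visit iris.

rose reed aster daisy fig yew tulip mint ivy lily bay teak kale moss fir rye iris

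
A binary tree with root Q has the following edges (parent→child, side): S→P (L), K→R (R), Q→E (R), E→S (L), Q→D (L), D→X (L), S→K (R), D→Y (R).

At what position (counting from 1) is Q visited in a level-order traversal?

1

Level-order visits nodes level by level from the root, left to right within each level.
Level 0: Q
Level 1: D, E
Level 2: X, Y, S
Level 3: P, K
Level 4: R
Full level-order sequence: Q, D, E, X, Y, S, P, K, R.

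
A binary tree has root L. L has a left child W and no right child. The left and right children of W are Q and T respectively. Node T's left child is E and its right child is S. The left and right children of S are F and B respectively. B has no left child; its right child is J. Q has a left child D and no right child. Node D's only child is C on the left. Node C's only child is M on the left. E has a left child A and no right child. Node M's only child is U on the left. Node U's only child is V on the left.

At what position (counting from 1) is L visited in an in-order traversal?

In-order visits the left subtree, then the node, then the right subtree.
At L: go left to W.
  At W: go left to Q.
    At Q: go left to D.
      At D: go left to C.
        At C: go left to M.
          At M: go left to U.
            At U: go left to V.
              V is a leaf — visit V.
            Visit U.
            At U: no right child.
          Visit M.
          At M: no right child.
        Visit C.
        At C: no right child.
      Visit D.
      At D: no right child.
    Visit Q.
    At Q: no right child.
  Visit W.
  At W: go right to T.
    At T: go left to E.
      At E: go left to A.
        A is a leaf — visit A.
      Visit E.
      At E: no right child.
    Visit T.
    At T: go right to S.
      At S: go left to F.
        F is a leaf — visit F.
      Visit S.
      At S: go right to B.
        At B: no left child.
        Visit B.
        At B: go right to J.
          J is a leaf — visit J.
Visit L.
At L: no right child.
Full in-order sequence: V, U, M, C, D, Q, W, A, E, T, F, S, B, J, L.

15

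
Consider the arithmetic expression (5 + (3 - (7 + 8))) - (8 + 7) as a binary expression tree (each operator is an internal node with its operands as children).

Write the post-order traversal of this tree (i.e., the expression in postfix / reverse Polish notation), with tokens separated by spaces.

Post-order on an expression tree gives postfix notation: for each operator, emit left operand, right operand, then the operator.

5 3 7 8 + - + 8 7 + -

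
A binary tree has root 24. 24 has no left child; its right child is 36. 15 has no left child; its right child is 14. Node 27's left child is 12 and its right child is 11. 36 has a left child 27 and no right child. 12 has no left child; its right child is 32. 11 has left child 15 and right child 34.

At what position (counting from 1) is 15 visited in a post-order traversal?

Post-order visits the left subtree, then the right subtree, then the node.
At 24: no left child.
At 24: go right to 36.
  At 36: go left to 27.
    At 27: go left to 12.
      At 12: no left child.
      At 12: go right to 32.
        32 is a leaf — visit 32.
      Visit 12.
    At 27: go right to 11.
      At 11: go left to 15.
        At 15: no left child.
        At 15: go right to 14.
          14 is a leaf — visit 14.
        Visit 15.
      At 11: go right to 34.
        34 is a leaf — visit 34.
      Visit 11.
    Visit 27.
  At 36: no right child.
  Visit 36.
Visit 24.
Full post-order sequence: 32, 12, 14, 15, 34, 11, 27, 36, 24.

4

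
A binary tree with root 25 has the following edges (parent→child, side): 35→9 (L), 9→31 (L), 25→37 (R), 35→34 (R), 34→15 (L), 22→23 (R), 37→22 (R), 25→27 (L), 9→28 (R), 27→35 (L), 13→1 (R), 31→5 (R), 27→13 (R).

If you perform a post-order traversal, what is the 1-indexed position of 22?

Post-order visits the left subtree, then the right subtree, then the node.
At 25: go left to 27.
  At 27: go left to 35.
    At 35: go left to 9.
      At 9: go left to 31.
        At 31: no left child.
        At 31: go right to 5.
          5 is a leaf — visit 5.
        Visit 31.
      At 9: go right to 28.
        28 is a leaf — visit 28.
      Visit 9.
    At 35: go right to 34.
      At 34: go left to 15.
        15 is a leaf — visit 15.
      At 34: no right child.
      Visit 34.
    Visit 35.
  At 27: go right to 13.
    At 13: no left child.
    At 13: go right to 1.
      1 is a leaf — visit 1.
    Visit 13.
  Visit 27.
At 25: go right to 37.
  At 37: no left child.
  At 37: go right to 22.
    At 22: no left child.
    At 22: go right to 23.
      23 is a leaf — visit 23.
    Visit 22.
  Visit 37.
Visit 25.
Full post-order sequence: 5, 31, 28, 9, 15, 34, 35, 1, 13, 27, 23, 22, 37, 25.

12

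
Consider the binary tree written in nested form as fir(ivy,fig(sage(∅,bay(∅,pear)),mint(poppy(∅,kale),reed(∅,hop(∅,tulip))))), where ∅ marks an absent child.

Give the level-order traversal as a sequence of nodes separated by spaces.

Level-order visits nodes level by level from the root, left to right within each level.
Level 0: fir
Level 1: ivy, fig
Level 2: sage, mint
Level 3: bay, poppy, reed
Level 4: pear, kale, hop
Level 5: tulip

fir ivy fig sage mint bay poppy reed pear kale hop tulip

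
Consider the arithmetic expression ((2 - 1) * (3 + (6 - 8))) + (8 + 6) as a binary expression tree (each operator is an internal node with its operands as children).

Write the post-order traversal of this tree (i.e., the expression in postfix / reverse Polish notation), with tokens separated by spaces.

2 1 - 3 6 8 - + * 8 6 + +

Post-order on an expression tree gives postfix notation: for each operator, emit left operand, right operand, then the operator.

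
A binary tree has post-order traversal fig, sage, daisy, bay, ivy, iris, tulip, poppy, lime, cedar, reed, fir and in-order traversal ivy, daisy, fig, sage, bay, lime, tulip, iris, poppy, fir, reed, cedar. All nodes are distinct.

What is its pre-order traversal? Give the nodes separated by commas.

The last element of post-order is the root; it splits in-order into left and right subtrees.
Root fir: left subtree has 9 nodes {ivy, daisy, fig, sage, bay, lime, tulip, iris, poppy}, right has 2 {reed, cedar}.
  Root lime: left subtree has 5 nodes {ivy, daisy, fig, sage, bay}, right has 3 {tulip, iris, poppy}.
    Root ivy: left subtree has 0 nodes { }, right has 4 {daisy, fig, sage, bay}.
      Root bay: left subtree has 3 nodes {daisy, fig, sage}, right has 0 { }.
        Root daisy: left subtree has 0 nodes { }, right has 2 {fig, sage}.
          Root sage: left subtree has 1 node {fig}, right has 0 { }.
    Root poppy: left subtree has 2 nodes {tulip, iris}, right has 0 { }.
      Root tulip: left subtree has 0 nodes { }, right has 1 {iris}.
  Root reed: left subtree has 0 nodes { }, right has 1 {cedar}.

fir, lime, ivy, bay, daisy, sage, fig, poppy, tulip, iris, reed, cedar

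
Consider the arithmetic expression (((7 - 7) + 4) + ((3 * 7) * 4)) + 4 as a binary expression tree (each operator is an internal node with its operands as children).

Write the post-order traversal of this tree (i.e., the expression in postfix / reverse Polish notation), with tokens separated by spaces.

7 7 - 4 + 3 7 * 4 * + 4 +

Post-order on an expression tree gives postfix notation: for each operator, emit left operand, right operand, then the operator.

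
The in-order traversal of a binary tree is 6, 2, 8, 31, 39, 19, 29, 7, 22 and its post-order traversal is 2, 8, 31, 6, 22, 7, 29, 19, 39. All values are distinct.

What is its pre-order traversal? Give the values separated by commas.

39, 6, 31, 8, 2, 19, 29, 7, 22

The last element of post-order is the root; it splits in-order into left and right subtrees.
Root 39: left subtree has 4 nodes {6, 2, 8, 31}, right has 4 {19, 29, 7, 22}.
  Root 6: left subtree has 0 nodes { }, right has 3 {2, 8, 31}.
    Root 31: left subtree has 2 nodes {2, 8}, right has 0 { }.
      Root 8: left subtree has 1 node {2}, right has 0 { }.
  Root 19: left subtree has 0 nodes { }, right has 3 {29, 7, 22}.
    Root 29: left subtree has 0 nodes { }, right has 2 {7, 22}.
      Root 7: left subtree has 0 nodes { }, right has 1 {22}.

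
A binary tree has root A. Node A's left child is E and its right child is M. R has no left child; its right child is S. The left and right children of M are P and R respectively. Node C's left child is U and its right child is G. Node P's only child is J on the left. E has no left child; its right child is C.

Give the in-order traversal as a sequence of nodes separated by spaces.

E U C G A J P M R S

In-order visits the left subtree, then the node, then the right subtree.
At A: go left to E.
  At E: no left child.
  Visit E.
  At E: go right to C.
    At C: go left to U.
      U is a leaf — visit U.
    Visit C.
    At C: go right to G.
      G is a leaf — visit G.
Visit A.
At A: go right to M.
  At M: go left to P.
    At P: go left to J.
      J is a leaf — visit J.
    Visit P.
    At P: no right child.
  Visit M.
  At M: go right to R.
    At R: no left child.
    Visit R.
    At R: go right to S.
      S is a leaf — visit S.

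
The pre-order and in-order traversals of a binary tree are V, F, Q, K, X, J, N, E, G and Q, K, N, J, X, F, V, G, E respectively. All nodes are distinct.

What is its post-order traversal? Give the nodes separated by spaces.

The first element of pre-order is the root; it splits in-order into left and right subtrees.
Root V: left subtree has 6 nodes {Q, K, N, J, X, F}, right has 2 {G, E}.
  Root F: left subtree has 5 nodes {Q, K, N, J, X}, right has 0 { }.
    Root Q: left subtree has 0 nodes { }, right has 4 {K, N, J, X}.
      Root K: left subtree has 0 nodes { }, right has 3 {N, J, X}.
        Root X: left subtree has 2 nodes {N, J}, right has 0 { }.
          Root J: left subtree has 1 node {N}, right has 0 { }.
  Root E: left subtree has 1 node {G}, right has 0 { }.

N J X K Q F G E V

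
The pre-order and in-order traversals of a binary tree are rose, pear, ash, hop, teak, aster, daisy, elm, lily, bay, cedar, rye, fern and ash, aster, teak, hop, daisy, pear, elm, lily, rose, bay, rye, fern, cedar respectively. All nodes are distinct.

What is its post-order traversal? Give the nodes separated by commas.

The first element of pre-order is the root; it splits in-order into left and right subtrees.
Root rose: left subtree has 8 nodes {ash, aster, teak, hop, daisy, pear, elm, lily}, right has 4 {bay, rye, fern, cedar}.
  Root pear: left subtree has 5 nodes {ash, aster, teak, hop, daisy}, right has 2 {elm, lily}.
    Root ash: left subtree has 0 nodes { }, right has 4 {aster, teak, hop, daisy}.
      Root hop: left subtree has 2 nodes {aster, teak}, right has 1 {daisy}.
        Root teak: left subtree has 1 node {aster}, right has 0 { }.
    Root elm: left subtree has 0 nodes { }, right has 1 {lily}.
  Root bay: left subtree has 0 nodes { }, right has 3 {rye, fern, cedar}.
    Root cedar: left subtree has 2 nodes {rye, fern}, right has 0 { }.
      Root rye: left subtree has 0 nodes { }, right has 1 {fern}.

aster, teak, daisy, hop, ash, lily, elm, pear, fern, rye, cedar, bay, rose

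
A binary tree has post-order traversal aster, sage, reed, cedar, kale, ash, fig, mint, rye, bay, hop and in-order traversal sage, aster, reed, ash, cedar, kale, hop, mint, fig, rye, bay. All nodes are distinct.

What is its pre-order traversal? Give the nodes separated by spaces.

The last element of post-order is the root; it splits in-order into left and right subtrees.
Root hop: left subtree has 6 nodes {sage, aster, reed, ash, cedar, kale}, right has 4 {mint, fig, rye, bay}.
  Root ash: left subtree has 3 nodes {sage, aster, reed}, right has 2 {cedar, kale}.
    Root reed: left subtree has 2 nodes {sage, aster}, right has 0 { }.
      Root sage: left subtree has 0 nodes { }, right has 1 {aster}.
    Root kale: left subtree has 1 node {cedar}, right has 0 { }.
  Root bay: left subtree has 3 nodes {mint, fig, rye}, right has 0 { }.
    Root rye: left subtree has 2 nodes {mint, fig}, right has 0 { }.
      Root mint: left subtree has 0 nodes { }, right has 1 {fig}.

hop ash reed sage aster kale cedar bay rye mint fig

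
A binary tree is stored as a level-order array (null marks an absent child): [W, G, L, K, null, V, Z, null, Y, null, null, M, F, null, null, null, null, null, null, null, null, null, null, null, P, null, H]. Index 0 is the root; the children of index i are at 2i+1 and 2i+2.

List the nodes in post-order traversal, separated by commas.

Y, K, G, P, M, H, F, V, Z, L, W

Post-order visits the left subtree, then the right subtree, then the node.
At W: go left to G.
  At G: go left to K.
    At K: no left child.
    At K: go right to Y.
      Y is a leaf — visit Y.
    Visit K.
  At G: no right child.
  Visit G.
At W: go right to L.
  At L: go left to V.
    At V: go left to M.
      At M: no left child.
      At M: go right to P.
        P is a leaf — visit P.
      Visit M.
    At V: go right to F.
      At F: no left child.
      At F: go right to H.
        H is a leaf — visit H.
      Visit F.
    Visit V.
  At L: go right to Z.
    Z is a leaf — visit Z.
  Visit L.
Visit W.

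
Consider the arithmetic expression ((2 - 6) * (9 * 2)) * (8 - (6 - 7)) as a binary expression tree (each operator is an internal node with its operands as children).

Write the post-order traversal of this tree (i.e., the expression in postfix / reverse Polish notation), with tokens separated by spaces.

Post-order on an expression tree gives postfix notation: for each operator, emit left operand, right operand, then the operator.

2 6 - 9 2 * * 8 6 7 - - *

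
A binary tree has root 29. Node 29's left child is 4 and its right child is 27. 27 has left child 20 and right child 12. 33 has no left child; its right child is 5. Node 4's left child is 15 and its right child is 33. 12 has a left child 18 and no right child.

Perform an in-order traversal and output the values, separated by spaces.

In-order visits the left subtree, then the node, then the right subtree.
At 29: go left to 4.
  At 4: go left to 15.
    15 is a leaf — visit 15.
  Visit 4.
  At 4: go right to 33.
    At 33: no left child.
    Visit 33.
    At 33: go right to 5.
      5 is a leaf — visit 5.
Visit 29.
At 29: go right to 27.
  At 27: go left to 20.
    20 is a leaf — visit 20.
  Visit 27.
  At 27: go right to 12.
    At 12: go left to 18.
      18 is a leaf — visit 18.
    Visit 12.
    At 12: no right child.

15 4 33 5 29 20 27 18 12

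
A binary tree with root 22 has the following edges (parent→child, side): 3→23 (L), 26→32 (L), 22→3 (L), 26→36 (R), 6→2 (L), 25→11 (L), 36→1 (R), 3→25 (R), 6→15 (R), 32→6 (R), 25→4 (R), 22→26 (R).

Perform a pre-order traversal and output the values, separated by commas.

Pre-order visits the node, then its left subtree, then its right subtree.
Visit 22.
At 22: go left to 3.
  Visit 3.
  At 3: go left to 23.
    23 is a leaf — visit 23.
  At 3: go right to 25.
    Visit 25.
    At 25: go left to 11.
      11 is a leaf — visit 11.
    At 25: go right to 4.
      4 is a leaf — visit 4.
At 22: go right to 26.
  Visit 26.
  At 26: go left to 32.
    Visit 32.
    At 32: no left child.
    At 32: go right to 6.
      Visit 6.
      At 6: go left to 2.
        2 is a leaf — visit 2.
      At 6: go right to 15.
        15 is a leaf — visit 15.
  At 26: go right to 36.
    Visit 36.
    At 36: no left child.
    At 36: go right to 1.
      1 is a leaf — visit 1.

22, 3, 23, 25, 11, 4, 26, 32, 6, 2, 15, 36, 1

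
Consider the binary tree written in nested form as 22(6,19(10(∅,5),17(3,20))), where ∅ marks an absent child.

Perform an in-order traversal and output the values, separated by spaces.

6 22 10 5 19 3 17 20

In-order visits the left subtree, then the node, then the right subtree.
At 22: go left to 6.
  6 is a leaf — visit 6.
Visit 22.
At 22: go right to 19.
  At 19: go left to 10.
    At 10: no left child.
    Visit 10.
    At 10: go right to 5.
      5 is a leaf — visit 5.
  Visit 19.
  At 19: go right to 17.
    At 17: go left to 3.
      3 is a leaf — visit 3.
    Visit 17.
    At 17: go right to 20.
      20 is a leaf — visit 20.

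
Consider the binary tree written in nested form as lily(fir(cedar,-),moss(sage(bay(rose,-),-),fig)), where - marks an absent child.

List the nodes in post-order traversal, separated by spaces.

cedar fir rose bay sage fig moss lily

Post-order visits the left subtree, then the right subtree, then the node.
At lily: go left to fir.
  At fir: go left to cedar.
    cedar is a leaf — visit cedar.
  At fir: no right child.
  Visit fir.
At lily: go right to moss.
  At moss: go left to sage.
    At sage: go left to bay.
      At bay: go left to rose.
        rose is a leaf — visit rose.
      At bay: no right child.
      Visit bay.
    At sage: no right child.
    Visit sage.
  At moss: go right to fig.
    fig is a leaf — visit fig.
  Visit moss.
Visit lily.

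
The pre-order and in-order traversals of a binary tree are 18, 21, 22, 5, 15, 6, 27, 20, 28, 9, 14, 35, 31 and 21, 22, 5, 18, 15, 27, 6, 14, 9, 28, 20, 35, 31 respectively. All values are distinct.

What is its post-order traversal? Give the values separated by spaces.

The first element of pre-order is the root; it splits in-order into left and right subtrees.
Root 18: left subtree has 3 nodes {21, 22, 5}, right has 9 {15, 27, 6, 14, 9, 28, 20, 35, 31}.
  Root 21: left subtree has 0 nodes { }, right has 2 {22, 5}.
    Root 22: left subtree has 0 nodes { }, right has 1 {5}.
  Root 15: left subtree has 0 nodes { }, right has 8 {27, 6, 14, 9, 28, 20, 35, 31}.
    Root 6: left subtree has 1 node {27}, right has 6 {14, 9, 28, 20, 35, 31}.
      Root 20: left subtree has 3 nodes {14, 9, 28}, right has 2 {35, 31}.
        Root 28: left subtree has 2 nodes {14, 9}, right has 0 { }.
          Root 9: left subtree has 1 node {14}, right has 0 { }.
        Root 35: left subtree has 0 nodes { }, right has 1 {31}.

5 22 21 27 14 9 28 31 35 20 6 15 18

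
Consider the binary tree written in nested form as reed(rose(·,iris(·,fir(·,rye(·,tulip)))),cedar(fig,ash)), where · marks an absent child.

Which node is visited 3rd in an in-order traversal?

In-order visits the left subtree, then the node, then the right subtree.
At reed: go left to rose.
  At rose: no left child.
  Visit rose.
  At rose: go right to iris.
    At iris: no left child.
    Visit iris.
    At iris: go right to fir.
      At fir: no left child.
      Visit fir.
      At fir: go right to rye.
        At rye: no left child.
        Visit rye.
        At rye: go right to tulip.
          tulip is a leaf — visit tulip.
Visit reed.
At reed: go right to cedar.
  At cedar: go left to fig.
    fig is a leaf — visit fig.
  Visit cedar.
  At cedar: go right to ash.
    ash is a leaf — visit ash.
Full in-order sequence: rose, iris, fir, rye, tulip, reed, fig, cedar, ash.

fir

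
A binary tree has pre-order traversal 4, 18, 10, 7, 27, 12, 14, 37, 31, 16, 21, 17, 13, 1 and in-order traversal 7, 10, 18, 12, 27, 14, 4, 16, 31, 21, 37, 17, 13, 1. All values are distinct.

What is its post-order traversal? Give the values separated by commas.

The first element of pre-order is the root; it splits in-order into left and right subtrees.
Root 4: left subtree has 6 nodes {7, 10, 18, 12, 27, 14}, right has 7 {16, 31, 21, 37, 17, 13, 1}.
  Root 18: left subtree has 2 nodes {7, 10}, right has 3 {12, 27, 14}.
    Root 10: left subtree has 1 node {7}, right has 0 { }.
    Root 27: left subtree has 1 node {12}, right has 1 {14}.
  Root 37: left subtree has 3 nodes {16, 31, 21}, right has 3 {17, 13, 1}.
    Root 31: left subtree has 1 node {16}, right has 1 {21}.
    Root 17: left subtree has 0 nodes { }, right has 2 {13, 1}.
      Root 13: left subtree has 0 nodes { }, right has 1 {1}.

7, 10, 12, 14, 27, 18, 16, 21, 31, 1, 13, 17, 37, 4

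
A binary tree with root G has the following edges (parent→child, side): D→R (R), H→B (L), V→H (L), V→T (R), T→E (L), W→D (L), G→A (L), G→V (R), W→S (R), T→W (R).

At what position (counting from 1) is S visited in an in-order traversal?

In-order visits the left subtree, then the node, then the right subtree.
At G: go left to A.
  A is a leaf — visit A.
Visit G.
At G: go right to V.
  At V: go left to H.
    At H: go left to B.
      B is a leaf — visit B.
    Visit H.
    At H: no right child.
  Visit V.
  At V: go right to T.
    At T: go left to E.
      E is a leaf — visit E.
    Visit T.
    At T: go right to W.
      At W: go left to D.
        At D: no left child.
        Visit D.
        At D: go right to R.
          R is a leaf — visit R.
      Visit W.
      At W: go right to S.
        S is a leaf — visit S.
Full in-order sequence: A, G, B, H, V, E, T, D, R, W, S.

11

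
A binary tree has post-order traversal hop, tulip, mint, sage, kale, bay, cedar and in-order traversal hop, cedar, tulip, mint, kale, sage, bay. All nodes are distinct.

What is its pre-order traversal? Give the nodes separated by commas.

cedar, hop, bay, kale, mint, tulip, sage

The last element of post-order is the root; it splits in-order into left and right subtrees.
Root cedar: left subtree has 1 node {hop}, right has 5 {tulip, mint, kale, sage, bay}.
  Root bay: left subtree has 4 nodes {tulip, mint, kale, sage}, right has 0 { }.
    Root kale: left subtree has 2 nodes {tulip, mint}, right has 1 {sage}.
      Root mint: left subtree has 1 node {tulip}, right has 0 { }.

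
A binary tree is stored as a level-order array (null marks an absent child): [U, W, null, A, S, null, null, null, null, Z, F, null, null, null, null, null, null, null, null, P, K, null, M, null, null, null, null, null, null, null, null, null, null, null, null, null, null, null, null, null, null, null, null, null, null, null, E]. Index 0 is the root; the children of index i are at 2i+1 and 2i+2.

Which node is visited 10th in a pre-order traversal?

E

Pre-order visits the node, then its left subtree, then its right subtree.
Visit U.
At U: go left to W.
  Visit W.
  At W: go left to A.
    A is a leaf — visit A.
  At W: go right to S.
    Visit S.
    At S: go left to Z.
      Visit Z.
      At Z: go left to P.
        P is a leaf — visit P.
      At Z: go right to K.
        K is a leaf — visit K.
    At S: go right to F.
      Visit F.
      At F: no left child.
      At F: go right to M.
        Visit M.
        At M: no left child.
        At M: go right to E.
          E is a leaf — visit E.
At U: no right child.
Full pre-order sequence: U, W, A, S, Z, P, K, F, M, E.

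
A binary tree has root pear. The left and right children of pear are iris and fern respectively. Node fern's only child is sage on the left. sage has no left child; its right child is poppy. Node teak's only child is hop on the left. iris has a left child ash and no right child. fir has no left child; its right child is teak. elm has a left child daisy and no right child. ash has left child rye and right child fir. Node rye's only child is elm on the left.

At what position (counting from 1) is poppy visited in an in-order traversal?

11

In-order visits the left subtree, then the node, then the right subtree.
At pear: go left to iris.
  At iris: go left to ash.
    At ash: go left to rye.
      At rye: go left to elm.
        At elm: go left to daisy.
          daisy is a leaf — visit daisy.
        Visit elm.
        At elm: no right child.
      Visit rye.
      At rye: no right child.
    Visit ash.
    At ash: go right to fir.
      At fir: no left child.
      Visit fir.
      At fir: go right to teak.
        At teak: go left to hop.
          hop is a leaf — visit hop.
        Visit teak.
        At teak: no right child.
  Visit iris.
  At iris: no right child.
Visit pear.
At pear: go right to fern.
  At fern: go left to sage.
    At sage: no left child.
    Visit sage.
    At sage: go right to poppy.
      poppy is a leaf — visit poppy.
  Visit fern.
  At fern: no right child.
Full in-order sequence: daisy, elm, rye, ash, fir, hop, teak, iris, pear, sage, poppy, fern.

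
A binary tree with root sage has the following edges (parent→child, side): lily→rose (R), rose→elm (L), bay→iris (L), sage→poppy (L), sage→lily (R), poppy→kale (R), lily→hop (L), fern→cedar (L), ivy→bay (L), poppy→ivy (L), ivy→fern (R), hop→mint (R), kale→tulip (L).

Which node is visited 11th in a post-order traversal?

elm

Post-order visits the left subtree, then the right subtree, then the node.
At sage: go left to poppy.
  At poppy: go left to ivy.
    At ivy: go left to bay.
      At bay: go left to iris.
        iris is a leaf — visit iris.
      At bay: no right child.
      Visit bay.
    At ivy: go right to fern.
      At fern: go left to cedar.
        cedar is a leaf — visit cedar.
      At fern: no right child.
      Visit fern.
    Visit ivy.
  At poppy: go right to kale.
    At kale: go left to tulip.
      tulip is a leaf — visit tulip.
    At kale: no right child.
    Visit kale.
  Visit poppy.
At sage: go right to lily.
  At lily: go left to hop.
    At hop: no left child.
    At hop: go right to mint.
      mint is a leaf — visit mint.
    Visit hop.
  At lily: go right to rose.
    At rose: go left to elm.
      elm is a leaf — visit elm.
    At rose: no right child.
    Visit rose.
  Visit lily.
Visit sage.
Full post-order sequence: iris, bay, cedar, fern, ivy, tulip, kale, poppy, mint, hop, elm, rose, lily, sage.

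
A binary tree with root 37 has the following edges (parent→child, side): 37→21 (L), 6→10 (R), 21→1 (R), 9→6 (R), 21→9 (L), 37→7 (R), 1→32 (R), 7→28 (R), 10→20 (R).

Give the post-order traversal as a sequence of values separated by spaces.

20 10 6 9 32 1 21 28 7 37

Post-order visits the left subtree, then the right subtree, then the node.
At 37: go left to 21.
  At 21: go left to 9.
    At 9: no left child.
    At 9: go right to 6.
      At 6: no left child.
      At 6: go right to 10.
        At 10: no left child.
        At 10: go right to 20.
          20 is a leaf — visit 20.
        Visit 10.
      Visit 6.
    Visit 9.
  At 21: go right to 1.
    At 1: no left child.
    At 1: go right to 32.
      32 is a leaf — visit 32.
    Visit 1.
  Visit 21.
At 37: go right to 7.
  At 7: no left child.
  At 7: go right to 28.
    28 is a leaf — visit 28.
  Visit 7.
Visit 37.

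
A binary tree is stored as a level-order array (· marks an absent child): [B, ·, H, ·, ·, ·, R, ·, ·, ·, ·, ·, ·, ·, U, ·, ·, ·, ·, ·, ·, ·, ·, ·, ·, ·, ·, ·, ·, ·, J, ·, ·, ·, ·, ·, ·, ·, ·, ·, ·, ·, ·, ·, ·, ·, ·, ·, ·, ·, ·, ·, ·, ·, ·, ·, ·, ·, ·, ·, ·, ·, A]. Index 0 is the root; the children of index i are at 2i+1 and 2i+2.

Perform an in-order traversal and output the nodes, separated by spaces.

In-order visits the left subtree, then the node, then the right subtree.
At B: no left child.
Visit B.
At B: go right to H.
  At H: no left child.
  Visit H.
  At H: go right to R.
    At R: no left child.
    Visit R.
    At R: go right to U.
      At U: no left child.
      Visit U.
      At U: go right to J.
        At J: no left child.
        Visit J.
        At J: go right to A.
          A is a leaf — visit A.

B H R U J A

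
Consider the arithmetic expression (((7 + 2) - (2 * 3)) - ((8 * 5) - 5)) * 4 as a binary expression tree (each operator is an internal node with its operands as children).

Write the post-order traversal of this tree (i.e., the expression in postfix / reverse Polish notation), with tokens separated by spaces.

Post-order on an expression tree gives postfix notation: for each operator, emit left operand, right operand, then the operator.

7 2 + 2 3 * - 8 5 * 5 - - 4 *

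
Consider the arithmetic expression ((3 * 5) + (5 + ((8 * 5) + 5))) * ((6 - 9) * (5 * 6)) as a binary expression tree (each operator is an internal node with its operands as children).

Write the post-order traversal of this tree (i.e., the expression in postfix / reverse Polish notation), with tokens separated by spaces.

3 5 * 5 8 5 * 5 + + + 6 9 - 5 6 * * *

Post-order on an expression tree gives postfix notation: for each operator, emit left operand, right operand, then the operator.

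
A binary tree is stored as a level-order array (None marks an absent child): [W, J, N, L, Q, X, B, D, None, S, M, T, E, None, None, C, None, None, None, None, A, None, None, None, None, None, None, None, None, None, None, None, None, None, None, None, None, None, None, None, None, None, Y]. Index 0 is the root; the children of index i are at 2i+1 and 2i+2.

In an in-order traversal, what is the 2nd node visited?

In-order visits the left subtree, then the node, then the right subtree.
At W: go left to J.
  At J: go left to L.
    At L: go left to D.
      At D: go left to C.
        C is a leaf — visit C.
      Visit D.
      At D: no right child.
    Visit L.
    At L: no right child.
  Visit J.
  At J: go right to Q.
    At Q: go left to S.
      At S: no left child.
      Visit S.
      At S: go right to A.
        At A: no left child.
        Visit A.
        At A: go right to Y.
          Y is a leaf — visit Y.
    Visit Q.
    At Q: go right to M.
      M is a leaf — visit M.
Visit W.
At W: go right to N.
  At N: go left to X.
    At X: go left to T.
      T is a leaf — visit T.
    Visit X.
    At X: go right to E.
      E is a leaf — visit E.
  Visit N.
  At N: go right to B.
    B is a leaf — visit B.
Full in-order sequence: C, D, L, J, S, A, Y, Q, M, W, T, X, E, N, B.

D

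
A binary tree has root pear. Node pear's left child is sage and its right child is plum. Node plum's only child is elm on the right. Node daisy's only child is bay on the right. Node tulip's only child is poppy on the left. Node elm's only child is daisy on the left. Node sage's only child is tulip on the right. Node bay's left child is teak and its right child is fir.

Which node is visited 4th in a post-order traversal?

teak

Post-order visits the left subtree, then the right subtree, then the node.
At pear: go left to sage.
  At sage: no left child.
  At sage: go right to tulip.
    At tulip: go left to poppy.
      poppy is a leaf — visit poppy.
    At tulip: no right child.
    Visit tulip.
  Visit sage.
At pear: go right to plum.
  At plum: no left child.
  At plum: go right to elm.
    At elm: go left to daisy.
      At daisy: no left child.
      At daisy: go right to bay.
        At bay: go left to teak.
          teak is a leaf — visit teak.
        At bay: go right to fir.
          fir is a leaf — visit fir.
        Visit bay.
      Visit daisy.
    At elm: no right child.
    Visit elm.
  Visit plum.
Visit pear.
Full post-order sequence: poppy, tulip, sage, teak, fir, bay, daisy, elm, plum, pear.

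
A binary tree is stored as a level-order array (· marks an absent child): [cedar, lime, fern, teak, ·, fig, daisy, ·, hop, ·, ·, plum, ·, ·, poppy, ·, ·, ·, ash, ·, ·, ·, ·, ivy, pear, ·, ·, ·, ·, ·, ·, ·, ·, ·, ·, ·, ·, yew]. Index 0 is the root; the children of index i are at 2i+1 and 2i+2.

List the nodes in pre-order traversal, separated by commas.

cedar, lime, teak, hop, ash, yew, fern, fig, plum, ivy, pear, daisy, poppy

Pre-order visits the node, then its left subtree, then its right subtree.
Visit cedar.
At cedar: go left to lime.
  Visit lime.
  At lime: go left to teak.
    Visit teak.
    At teak: no left child.
    At teak: go right to hop.
      Visit hop.
      At hop: no left child.
      At hop: go right to ash.
        Visit ash.
        At ash: go left to yew.
          yew is a leaf — visit yew.
        At ash: no right child.
  At lime: no right child.
At cedar: go right to fern.
  Visit fern.
  At fern: go left to fig.
    Visit fig.
    At fig: go left to plum.
      Visit plum.
      At plum: go left to ivy.
        ivy is a leaf — visit ivy.
      At plum: go right to pear.
        pear is a leaf — visit pear.
    At fig: no right child.
  At fern: go right to daisy.
    Visit daisy.
    At daisy: no left child.
    At daisy: go right to poppy.
      poppy is a leaf — visit poppy.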